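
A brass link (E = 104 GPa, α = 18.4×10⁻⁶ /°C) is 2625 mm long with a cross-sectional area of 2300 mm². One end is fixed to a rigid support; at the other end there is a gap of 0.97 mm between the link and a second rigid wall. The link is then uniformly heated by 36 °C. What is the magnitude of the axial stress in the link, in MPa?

σ ≈ 30.5 MPa (compressive)

Unrestrained expansion: δ_free = αΔT L = 18.4×10⁻⁶ × 36 × 2625 = 1.739 mm.
The gap closes (δ_free > 0.97 mm) and the wall then resists a further 1.739 − 0.97 = 0.7688 mm of expansion.
That suppressed elongation corresponds to σ = E·Δ/L = 104×10³ × 0.7688/2625 = 30.46 MPa.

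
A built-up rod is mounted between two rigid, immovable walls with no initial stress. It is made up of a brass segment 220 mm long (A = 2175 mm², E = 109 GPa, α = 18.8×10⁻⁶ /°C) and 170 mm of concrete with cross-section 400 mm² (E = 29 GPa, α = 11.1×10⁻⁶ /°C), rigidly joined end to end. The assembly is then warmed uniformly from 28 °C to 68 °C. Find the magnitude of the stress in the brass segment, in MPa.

If the supports were absent, the total length change would be Σ αᵢΔT Lᵢ = 18.8×10⁻⁶×40×220 + 11.1×10⁻⁶×40×170 = 0.2409 mm.
The walls prevent any net length change, so an axial force P (same in every segment) develops. Compatibility: P · Σ Lᵢ/(AᵢEᵢ) = δ_free.
Σ Lᵢ/(AᵢEᵢ) = 220/(2175×109×10³) + 170/(400×29×10³) = 1.558×10⁻⁵ mm/N.
So P = 0.2409 / 1.558×10⁻⁵ = 15.46 kN, compressive.
σ_{brass} = P / A = 15460 / 2175 = 7.108 MPa.

σ ≈ 7.11 MPa (compressive)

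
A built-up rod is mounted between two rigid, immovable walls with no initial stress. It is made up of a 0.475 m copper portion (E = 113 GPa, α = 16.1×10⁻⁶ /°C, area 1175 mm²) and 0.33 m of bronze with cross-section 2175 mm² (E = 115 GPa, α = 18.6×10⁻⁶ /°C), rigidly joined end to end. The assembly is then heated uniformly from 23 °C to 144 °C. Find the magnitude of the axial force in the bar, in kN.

P ≈ 341 kN (compressive)

If the supports were absent, the total length change would be Σ αᵢΔT Lᵢ = 16.1×10⁻⁶×121×475 + 18.6×10⁻⁶×121×330 = 1.668 mm.
The rigid supports impose zero overall length change; the single axial force P common to all segments must satisfy P Σ Lᵢ/(AᵢEᵢ) = δ_free.
The series flexibility is Σ Lᵢ/(AᵢEᵢ) = 475/(1175×113×10³) + 330/(2175×115×10³) = 4.897×10⁻⁶ mm/N.
Hence P = δ_free / Σ(L/AE) = 1.668/4.897×10⁻⁶ = 340.6 kN (compressive).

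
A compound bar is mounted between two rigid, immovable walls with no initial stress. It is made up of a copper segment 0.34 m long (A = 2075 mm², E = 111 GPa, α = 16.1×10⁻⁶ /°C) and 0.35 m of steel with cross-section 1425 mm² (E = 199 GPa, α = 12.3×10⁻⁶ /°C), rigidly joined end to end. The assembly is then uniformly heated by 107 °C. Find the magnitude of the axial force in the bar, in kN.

If the supports were absent, the total length change would be Σ αᵢΔT Lᵢ = 16.1×10⁻⁶×107×340 + 12.3×10⁻⁶×107×350 = 1.046 mm.
The rigid supports impose zero overall length change; the single axial force P common to all segments must satisfy P Σ Lᵢ/(AᵢEᵢ) = δ_free.
The series flexibility is Σ Lᵢ/(AᵢEᵢ) = 340/(2075×111×10³) + 350/(1425×199×10³) = 2.71×10⁻⁶ mm/N.
P = 1.046 / 2.71×10⁻⁶ = 386000 N = 386 kN, compressive.

P ≈ 386 kN (compressive)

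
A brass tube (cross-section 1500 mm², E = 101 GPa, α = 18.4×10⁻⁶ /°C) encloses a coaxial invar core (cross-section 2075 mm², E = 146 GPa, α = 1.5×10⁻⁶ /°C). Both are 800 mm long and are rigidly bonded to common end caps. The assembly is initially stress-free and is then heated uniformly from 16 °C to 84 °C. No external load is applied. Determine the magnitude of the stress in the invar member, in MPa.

Both members must finish at the same length. With the larger α, the brass tends to over-expand; the plates restrain it, putting the brass in compression and the invar in tension. With no external load the two internal forces are equal and opposite, magnitude P.
Compatibility of the two members (thermal + elastic change equal): (α₁ − α₂)ΔT = P·[1/(A₁E₁) + 1/(A₂E₂)].
|α₁ − α₂|·ΔT = 16.9×10⁻⁶ × 68 = 0.001149.
1/(A₁E₁) + 1/(A₂E₂) = 1/(1500×101×10³) + 1/(2075×146×10³) = 9.902×10⁻⁹ N⁻¹.
P = 0.001149 / 9.902×10⁻⁹ = 116100 N = 116.1 kN.
σ_{invar} = P/A₂ = 116100/2075 = 55.93 MPa, tensile.

σ ≈ 55.9 MPa (tensile)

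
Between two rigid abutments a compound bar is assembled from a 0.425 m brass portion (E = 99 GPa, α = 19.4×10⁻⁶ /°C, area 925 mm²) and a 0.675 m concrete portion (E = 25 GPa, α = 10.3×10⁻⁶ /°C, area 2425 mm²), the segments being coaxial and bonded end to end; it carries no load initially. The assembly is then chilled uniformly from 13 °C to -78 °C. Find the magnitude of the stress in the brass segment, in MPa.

With the walls removed the bar would change length by δ_free = Σ αᵢΔT Lᵢ = 19.4×10⁻⁶×91×425 + 10.3×10⁻⁶×91×675 = 1.383 mm.
The walls prevent any net length change, so an axial force P (same in every segment) develops. Compatibility: P · Σ Lᵢ/(AᵢEᵢ) = δ_free.
Σ Lᵢ/(AᵢEᵢ) = 425/(925×99×10³) + 675/(2425×25×10³) = 1.578×10⁻⁵ mm/N.
So P = 1.383 / 1.578×10⁻⁵ = 87.67 kN, tensile.
σ_{brass} = P / A = 87670 / 925 = 94.78 MPa.

σ ≈ 94.8 MPa (tensile)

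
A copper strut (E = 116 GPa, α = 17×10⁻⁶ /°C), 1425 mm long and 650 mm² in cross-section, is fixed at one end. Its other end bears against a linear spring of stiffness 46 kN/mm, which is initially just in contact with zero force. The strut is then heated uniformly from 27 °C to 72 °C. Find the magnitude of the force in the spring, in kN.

The unrestrained thermal change is αΔT L = 17×10⁻⁶ × 45 × 1425 = 1.09 mm.
Let P be the compressive force at the spring. The strut shortens elastically by PL/(AE) and the spring compresses by P/k; together these equal δ_free.
So P = δ_free / [L/(AE) + 1/k] = 1.09 / [ 1425/(650×116×10³) + 1/(46×10³) ].
P = 1.09 / 4.064×10⁻⁵ = 26830 N.

P ≈ 26.8 kN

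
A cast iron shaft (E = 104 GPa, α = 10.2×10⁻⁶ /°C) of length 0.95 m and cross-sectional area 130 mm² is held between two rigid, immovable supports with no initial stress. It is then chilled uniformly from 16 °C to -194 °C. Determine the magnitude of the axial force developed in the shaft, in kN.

P ≈ 29 kN (tensile)

The ends cannot move, so σ = EαΔT = 104×10³ × 10.2×10⁻⁶ × 210 = 222.8 MPa.
Axial force P = σA = 222.8 × 130 = 28960 N = 28.96 kN, tensile.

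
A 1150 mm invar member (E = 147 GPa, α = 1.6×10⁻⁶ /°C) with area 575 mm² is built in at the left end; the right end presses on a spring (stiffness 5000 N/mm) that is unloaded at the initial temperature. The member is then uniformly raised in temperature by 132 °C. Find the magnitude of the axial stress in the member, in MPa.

The unrestrained thermal change is αΔT L = 1.6×10⁻⁶ × 132 × 1150 = 0.2429 mm.
Let P be the compressive force at the spring. The member shortens elastically by PL/(AE) and the spring compresses by P/k; together these equal δ_free.
So P = δ_free / [L/(AE) + 1/k] = 0.2429 / [ 1150/(575×147×10³) + 1/(5000) ].
P = 0.2429 / 0.0002136 = 1137 N.
σ = P/A = 1137/575 = 1.977 MPa.

σ ≈ 1.98 MPa (compressive)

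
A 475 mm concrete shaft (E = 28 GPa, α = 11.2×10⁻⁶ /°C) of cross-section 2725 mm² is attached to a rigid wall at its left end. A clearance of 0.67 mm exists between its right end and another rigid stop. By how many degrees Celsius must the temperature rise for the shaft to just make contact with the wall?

ΔT ≈ 126 °C

Contact occurs when the free expansion equals the gap: αΔT L = 0.67 mm.
So ΔT = g/(αL) = 0.67/(11.2×10⁻⁶ × 475) = 125.9 °C.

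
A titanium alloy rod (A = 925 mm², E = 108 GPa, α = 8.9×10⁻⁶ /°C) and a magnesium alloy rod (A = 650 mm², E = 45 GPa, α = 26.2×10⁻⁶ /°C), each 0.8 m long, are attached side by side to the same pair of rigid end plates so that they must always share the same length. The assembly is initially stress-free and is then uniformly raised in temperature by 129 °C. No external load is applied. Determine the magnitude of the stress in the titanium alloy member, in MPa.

Equilibrium of a rigid end plate with no external load gives equal and opposite internal forces ±P in the two members. Since α_{magnesium alloy} > α_{titanium alloy}, heating drives the magnesium alloy into compression and the titanium alloy into tension.
Equating the net (thermal + elastic) strains gives |α₁ − α₂|·ΔT = P·[1/(A₁E₁) + 1/(A₂E₂)].
|α₁ − α₂|·ΔT = 17.3×10⁻⁶ × 129 = 0.002232.
1/(A₁E₁) + 1/(A₂E₂) = 1/(925×108×10³) + 1/(650×45×10³) = 4.42×10⁻⁸ N⁻¹.
P = 0.002232 / 4.42×10⁻⁸ = 50490 N = 50.49 kN.
σ_{titanium alloy} = P/A₁ = 50490/925 = 54.59 MPa, tensile.

σ ≈ 54.6 MPa (tensile)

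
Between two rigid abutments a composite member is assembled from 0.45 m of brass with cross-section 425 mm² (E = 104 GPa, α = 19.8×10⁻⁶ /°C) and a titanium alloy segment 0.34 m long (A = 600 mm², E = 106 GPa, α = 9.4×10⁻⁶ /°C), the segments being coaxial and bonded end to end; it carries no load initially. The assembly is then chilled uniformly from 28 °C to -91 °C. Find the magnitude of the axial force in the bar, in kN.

Free thermal contraction of the whole bar: Σ αᵢΔT Lᵢ = 19.8×10⁻⁶×119×450 + 9.4×10⁻⁶×119×340 = 1.441 mm.
The rigid supports impose zero overall length change; the single axial force P common to all segments must satisfy P Σ Lᵢ/(AᵢEᵢ) = δ_free.
Σ Lᵢ/(AᵢEᵢ) = 450/(425×104×10³) + 340/(600×106×10³) = 1.553×10⁻⁵ mm/N.
Hence P = δ_free / Σ(L/AE) = 1.441/1.553×10⁻⁵ = 92.78 kN (tensile).

P ≈ 92.8 kN (tensile)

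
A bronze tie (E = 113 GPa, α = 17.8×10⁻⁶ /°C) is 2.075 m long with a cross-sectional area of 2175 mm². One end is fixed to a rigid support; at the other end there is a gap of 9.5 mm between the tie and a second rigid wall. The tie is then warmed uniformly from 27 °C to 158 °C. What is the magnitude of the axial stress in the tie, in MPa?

Unrestrained expansion: δ_free = αΔT L = 17.8×10⁻⁶ × 131 × 2075 = 4.838 mm.
Since δ_free = 4.84 mm is less than the 9.5 mm gap, the tie never touches the wall. No axial force develops.

σ ≈ 0 MPa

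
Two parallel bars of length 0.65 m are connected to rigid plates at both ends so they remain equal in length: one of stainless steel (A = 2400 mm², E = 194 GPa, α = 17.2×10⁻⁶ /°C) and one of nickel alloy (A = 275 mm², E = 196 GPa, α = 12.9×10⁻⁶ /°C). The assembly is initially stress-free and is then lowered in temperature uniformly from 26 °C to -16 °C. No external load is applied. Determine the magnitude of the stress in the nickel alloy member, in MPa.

Equilibrium of a rigid end plate with no external load gives equal and opposite internal forces ±P in the two members. Since α_{stainless steel} > α_{nickel alloy}, cooling drives the stainless steel into tension and the nickel alloy into compression.
Compatibility of the two members (thermal + elastic change equal): (α₁ − α₂)ΔT = P·[1/(A₁E₁) + 1/(A₂E₂)].
|α₁ − α₂|·ΔT = 4.3×10⁻⁶ × 42 = 0.0001806.
1/(A₁E₁) + 1/(A₂E₂) = 1/(2400×194×10³) + 1/(275×196×10³) = 2.07×10⁻⁸ N⁻¹.
So P = 0.0001806 / 2.07×10⁻⁸ = 8.724 kN.
σ_{nickel alloy} = P/A₂ = 8724/275 = 31.72 MPa, compressive.

σ ≈ 31.7 MPa (compressive)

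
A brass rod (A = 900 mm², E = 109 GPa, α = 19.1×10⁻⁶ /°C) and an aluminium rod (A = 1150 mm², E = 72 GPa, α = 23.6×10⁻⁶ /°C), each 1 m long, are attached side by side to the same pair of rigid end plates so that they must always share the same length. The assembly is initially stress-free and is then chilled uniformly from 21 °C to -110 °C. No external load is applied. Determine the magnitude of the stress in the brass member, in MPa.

Equilibrium of a rigid end plate with no external load gives equal and opposite internal forces ±P in the two members. Since α_{aluminium} > α_{brass}, cooling drives the aluminium into tension and the brass into compression.
Setting the final lengths equal and cancelling L: (α₁ − α₂)ΔT = P/(A₁E₁) + P/(A₂E₂).
|α₁ − α₂|·ΔT = 4.5×10⁻⁶ × 131 = 0.0005895.
1/(A₁E₁) + 1/(A₂E₂) = 1/(900×109×10³) + 1/(1150×72×10³) = 2.227×10⁻⁸ N⁻¹.
So P = 0.0005895 / 2.227×10⁻⁸ = 26.47 kN.
σ_{brass} = P/A₁ = 26470/900 = 29.41 MPa, compressive.

σ ≈ 29.4 MPa (compressive)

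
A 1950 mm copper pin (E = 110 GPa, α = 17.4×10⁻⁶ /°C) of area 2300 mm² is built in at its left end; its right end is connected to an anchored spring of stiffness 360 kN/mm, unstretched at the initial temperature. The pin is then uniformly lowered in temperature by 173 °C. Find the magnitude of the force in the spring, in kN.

Free thermal contraction: δ_free = αΔT L = 17.4×10⁻⁶ × 173 × 1950 = 5.87 mm.
Let P be the tensile force in the spring. The pin extends elastically by PL/(AE) and the spring stretches by P/k; together these equal δ_free.
So P = δ_free / [L/(AE) + 1/k] = 5.87 / [ 1950/(2300×110×10³) + 1/(360×10³) ].
P = 5.87 / 1.049×10⁻⁵ = 559800 N.

P ≈ 560 kN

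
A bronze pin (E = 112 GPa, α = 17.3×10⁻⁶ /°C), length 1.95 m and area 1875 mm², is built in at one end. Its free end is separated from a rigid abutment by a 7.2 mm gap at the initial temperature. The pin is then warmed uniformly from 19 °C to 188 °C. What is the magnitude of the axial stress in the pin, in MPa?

Unrestrained expansion: δ_free = αΔT L = 17.3×10⁻⁶ × 169 × 1950 = 5.701 mm.
Since δ_free = 5.7 mm is less than the 7.2 mm gap, the pin never touches the wall. No axial force develops.

σ ≈ 0 MPa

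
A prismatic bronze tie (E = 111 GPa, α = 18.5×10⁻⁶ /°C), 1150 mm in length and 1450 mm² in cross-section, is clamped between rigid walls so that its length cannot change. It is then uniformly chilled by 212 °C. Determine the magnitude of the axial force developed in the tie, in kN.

The ends cannot move, so σ = EαΔT = 111×10³ × 18.5×10⁻⁶ × 212 = 435.3 MPa.
Axial force P = σA = 435.3 × 1450 = 631200 N = 631.2 kN, tensile.

P ≈ 631 kN (tensile)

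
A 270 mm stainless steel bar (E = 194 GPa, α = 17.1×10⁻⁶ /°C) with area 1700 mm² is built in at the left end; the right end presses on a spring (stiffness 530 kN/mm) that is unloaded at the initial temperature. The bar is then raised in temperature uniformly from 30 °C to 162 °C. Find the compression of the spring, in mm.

δ ≈ 0.425 mm

The unrestrained thermal change is αΔT L = 17.1×10⁻⁶ × 132 × 270 = 0.6094 mm.
With a force P in the spring, the elastic change of the bar is PL/(AE) and that of the spring is P/k; compatibility requires their sum to equal δ_free.
So P = δ_free / [L/(AE) + 1/k] = 0.6094 / [ 270/(1700×194×10³) + 1/(530×10³) ].
P = 0.6094 / 2.705×10⁻⁶ = 225300 N.
Spring compression = P/k = 225300/(530×10³) = 0.425 mm.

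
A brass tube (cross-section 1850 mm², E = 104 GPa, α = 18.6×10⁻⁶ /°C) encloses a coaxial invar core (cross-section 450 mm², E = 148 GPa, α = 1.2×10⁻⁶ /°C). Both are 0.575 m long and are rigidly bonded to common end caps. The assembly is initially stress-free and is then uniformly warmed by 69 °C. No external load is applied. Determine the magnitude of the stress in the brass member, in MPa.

σ ≈ 32.1 MPa (compressive)

Both members must finish at the same length. With the larger α, the brass tends to over-expand; the plates restrain it, putting the brass in compression and the invar in tension. With no external load the two internal forces are equal and opposite, magnitude P.
Compatibility of the two members (thermal + elastic change equal): (α₁ − α₂)ΔT = P·[1/(A₁E₁) + 1/(A₂E₂)].
|α₁ − α₂|·ΔT = 17.4×10⁻⁶ × 69 = 0.001201.
1/(A₁E₁) + 1/(A₂E₂) = 1/(1850×104×10³) + 1/(450×148×10³) = 2.021×10⁻⁸ N⁻¹.
So P = 0.001201 / 2.021×10⁻⁸ = 59.4 kN.
σ_{brass} = P/A₁ = 59400/1850 = 32.11 MPa, compressive.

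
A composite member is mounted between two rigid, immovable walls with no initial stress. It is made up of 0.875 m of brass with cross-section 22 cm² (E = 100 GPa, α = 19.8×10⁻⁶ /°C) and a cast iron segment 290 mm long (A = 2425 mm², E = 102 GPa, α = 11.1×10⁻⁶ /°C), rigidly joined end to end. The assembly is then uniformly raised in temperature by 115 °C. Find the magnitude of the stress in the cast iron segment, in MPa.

σ ≈ 189 MPa (compressive)

With the walls removed the bar would change length by δ_free = Σ αᵢΔT Lᵢ = 19.8×10⁻⁶×115×875 + 11.1×10⁻⁶×115×290 = 2.363 mm.
The walls prevent any net length change, so an axial force P (same in every segment) develops. Compatibility: P · Σ Lᵢ/(AᵢEᵢ) = δ_free.
The series flexibility is Σ Lᵢ/(AᵢEᵢ) = 875/(2200×100×10³) + 290/(2425×102×10³) = 5.15×10⁻⁶ mm/N.
Hence P = δ_free / Σ(L/AE) = 2.363/5.15×10⁻⁶ = 458.8 kN (compressive).
σ_{cast iron} = P / A = 458800 / 2425 = 189.2 MPa.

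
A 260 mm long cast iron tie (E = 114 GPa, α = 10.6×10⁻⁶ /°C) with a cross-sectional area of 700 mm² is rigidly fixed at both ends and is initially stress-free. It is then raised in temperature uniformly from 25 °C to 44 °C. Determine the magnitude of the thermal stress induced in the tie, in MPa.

With length fixed, the mechanical strain must cancel the thermal strain αΔT = 10.6×10⁻⁶ × 19 = 201.4×10⁻⁶.
σ = EαΔT = 114×10³ × 10.6×10⁻⁶ × 19 = 22.96 MPa (compressive; the tie is trying to expand).

σ ≈ 23 MPa (compressive)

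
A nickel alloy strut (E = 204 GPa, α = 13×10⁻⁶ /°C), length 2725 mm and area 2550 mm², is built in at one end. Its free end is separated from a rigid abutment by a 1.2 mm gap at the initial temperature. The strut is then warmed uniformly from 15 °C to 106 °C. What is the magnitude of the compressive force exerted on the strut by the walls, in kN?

If the wall were absent the strut would grow by αΔT L = 13×10⁻⁶ × 91 × 2725 = 3.224 mm.
After closing the 1.2 mm clearance, 3.224 − 1.2 = 2.024 mm of expansion remains to be suppressed by the wall.
Compatibility: PL/(AE) = 2.024 mm, so σ = P/A = E × (2.024/2725) = 151.5 MPa.
Force on the wall = σA = 151.5 × 2550 mm² = 386.3 kN.

P ≈ 386 kN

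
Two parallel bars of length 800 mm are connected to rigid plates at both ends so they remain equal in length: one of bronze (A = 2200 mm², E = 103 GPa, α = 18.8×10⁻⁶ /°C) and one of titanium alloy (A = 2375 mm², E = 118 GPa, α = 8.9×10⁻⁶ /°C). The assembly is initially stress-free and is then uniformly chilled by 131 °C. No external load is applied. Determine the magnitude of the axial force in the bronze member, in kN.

The bronze has the larger α, so on cooling it would change length more than the titanium alloy if both were free. The rigid plates force a common final length, so the bronze is put into tension and the titanium alloy into compression, with equal and opposite forces P (no external load).
Compatibility of the two members (thermal + elastic change equal): (α₁ − α₂)ΔT = P·[1/(A₁E₁) + 1/(A₂E₂)].
|α₁ − α₂|·ΔT = 9.9×10⁻⁶ × 131 = 0.001297.
1/(A₁E₁) + 1/(A₂E₂) = 1/(2200×103×10³) + 1/(2375×118×10³) = 7.981×10⁻⁹ N⁻¹.
P = 0.001297 / 7.981×10⁻⁹ = 162500 N = 162.5 kN.

P ≈ 162 kN (tensile in the bronze)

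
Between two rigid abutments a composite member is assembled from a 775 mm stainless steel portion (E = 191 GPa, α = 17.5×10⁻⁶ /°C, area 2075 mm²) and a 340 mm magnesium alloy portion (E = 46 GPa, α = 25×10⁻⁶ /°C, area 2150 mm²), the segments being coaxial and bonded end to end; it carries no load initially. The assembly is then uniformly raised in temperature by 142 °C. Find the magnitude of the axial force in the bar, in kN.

With the walls removed the bar would change length by δ_free = Σ αᵢΔT Lᵢ = 17.5×10⁻⁶×142×775 + 25×10⁻⁶×142×340 = 3.133 mm.
The walls prevent any net length change, so an axial force P (same in every segment) develops. Compatibility: P · Σ Lᵢ/(AᵢEᵢ) = δ_free.
Σ Lᵢ/(AᵢEᵢ) = 775/(2075×191×10³) + 340/(2150×46×10³) = 5.393×10⁻⁶ mm/N.
P = 3.133 / 5.393×10⁻⁶ = 580900 N = 580.9 kN, compressive.

P ≈ 581 kN (compressive)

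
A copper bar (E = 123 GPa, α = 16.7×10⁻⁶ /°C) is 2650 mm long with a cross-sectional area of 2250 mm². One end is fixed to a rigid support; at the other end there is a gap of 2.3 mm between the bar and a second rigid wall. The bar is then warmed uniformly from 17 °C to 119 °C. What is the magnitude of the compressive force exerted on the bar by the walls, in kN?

P ≈ 231 kN

Free thermal elongation = αΔT L = 16.7×10⁻⁶ × 102 × 2650 = 4.514 mm.
This exceeds the 2.3 mm gap, so the wall pushes back. The portion of expansion that must be recovered elastically is δ_free − gap = 4.514 − 2.3 = 2.214 mm.
That suppressed elongation corresponds to σ = E·Δ/L = 123×10³ × 2.214/2650 = 102.8 MPa.
Force on the wall = σA = 102.8 × 2250 mm² = 231.2 kN.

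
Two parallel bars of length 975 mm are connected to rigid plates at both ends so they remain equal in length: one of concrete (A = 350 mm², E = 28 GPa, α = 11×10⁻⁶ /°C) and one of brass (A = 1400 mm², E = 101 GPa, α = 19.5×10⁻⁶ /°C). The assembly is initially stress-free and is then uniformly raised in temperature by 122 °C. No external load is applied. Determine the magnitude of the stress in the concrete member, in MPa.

σ ≈ 27.2 MPa (tensile)

Equilibrium of a rigid end plate with no external load gives equal and opposite internal forces ±P in the two members. Since α_{brass} > α_{concrete}, heating drives the brass into compression and the concrete into tension.
Equating the net (thermal + elastic) strains gives |α₁ − α₂|·ΔT = P·[1/(A₁E₁) + 1/(A₂E₂)].
|α₁ − α₂|·ΔT = 8.5×10⁻⁶ × 122 = 0.001037.
1/(A₁E₁) + 1/(A₂E₂) = 1/(350×28×10³) + 1/(1400×101×10³) = 1.091×10⁻⁷ N⁻¹.
So P = 0.001037 / 1.091×10⁻⁷ = 9.504 kN.
σ_{concrete} = P/A₁ = 9504/350 = 27.15 MPa, tensile.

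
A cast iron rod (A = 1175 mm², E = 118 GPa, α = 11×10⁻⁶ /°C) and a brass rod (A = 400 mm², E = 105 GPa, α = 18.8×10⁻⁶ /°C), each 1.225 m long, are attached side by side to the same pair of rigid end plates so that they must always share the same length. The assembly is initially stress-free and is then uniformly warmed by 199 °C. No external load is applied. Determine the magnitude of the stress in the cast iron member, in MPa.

σ ≈ 42.6 MPa (tensile)

Equilibrium of a rigid end plate with no external load gives equal and opposite internal forces ±P in the two members. Since α_{brass} > α_{cast iron}, heating drives the brass into compression and the cast iron into tension.
Equating the net (thermal + elastic) strains gives |α₁ − α₂|·ΔT = P·[1/(A₁E₁) + 1/(A₂E₂)].
|α₁ − α₂|·ΔT = 7.8×10⁻⁶ × 199 = 0.001552.
1/(A₁E₁) + 1/(A₂E₂) = 1/(1175×118×10³) + 1/(400×105×10³) = 3.102×10⁻⁸ N⁻¹.
P = 0.001552 / 3.102×10⁻⁸ = 50040 N = 50.04 kN.
σ_{cast iron} = P/A₁ = 50040/1175 = 42.58 MPa, tensile.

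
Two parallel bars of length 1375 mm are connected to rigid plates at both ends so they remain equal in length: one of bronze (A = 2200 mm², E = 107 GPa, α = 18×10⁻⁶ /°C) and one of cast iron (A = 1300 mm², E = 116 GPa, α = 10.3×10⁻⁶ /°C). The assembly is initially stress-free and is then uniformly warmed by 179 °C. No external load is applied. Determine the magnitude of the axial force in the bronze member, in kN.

P ≈ 127 kN (compressive in the bronze)

The bronze has the larger α, so on heating it would change length more than the cast iron if both were free. The rigid plates force a common final length, so the bronze is put into compression and the cast iron into tension, with equal and opposite forces P (no external load).
Compatibility of the two members (thermal + elastic change equal): (α₁ − α₂)ΔT = P·[1/(A₁E₁) + 1/(A₂E₂)].
|α₁ − α₂|·ΔT = 7.7×10⁻⁶ × 179 = 0.001378.
1/(A₁E₁) + 1/(A₂E₂) = 1/(2200×107×10³) + 1/(1300×116×10³) = 1.088×10⁻⁸ N⁻¹.
P = 0.001378 / 1.088×10⁻⁸ = 126700 N = 126.7 kN.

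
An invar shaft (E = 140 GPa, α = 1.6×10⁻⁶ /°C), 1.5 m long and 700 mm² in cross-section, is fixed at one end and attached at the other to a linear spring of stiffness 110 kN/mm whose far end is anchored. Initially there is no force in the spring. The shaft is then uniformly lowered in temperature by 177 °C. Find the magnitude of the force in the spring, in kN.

P ≈ 17.4 kN

If the spring were absent the shaft would shorten by αΔT L = 1.6×10⁻⁶ × 177 × 1500 = 0.4248 mm.
With a force P in the spring, the elastic change of the shaft is PL/(AE) and that of the spring is P/k; compatibility requires their sum to equal δ_free.
So P = δ_free / [L/(AE) + 1/k] = 0.4248 / [ 1500/(700×140×10³) + 1/(110×10³) ].
P = 0.4248 / 2.44×10⁻⁵ = 17410 N.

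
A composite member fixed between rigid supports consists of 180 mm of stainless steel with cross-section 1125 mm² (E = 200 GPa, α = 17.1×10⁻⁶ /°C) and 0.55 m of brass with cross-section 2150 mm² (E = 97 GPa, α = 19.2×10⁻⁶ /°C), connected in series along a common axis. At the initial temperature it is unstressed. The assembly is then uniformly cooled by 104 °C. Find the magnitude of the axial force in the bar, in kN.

If the supports were absent, the total length change would be Σ αᵢΔT Lᵢ = 17.1×10⁻⁶×104×180 + 19.2×10⁻⁶×104×550 = 1.418 mm.
Since the ends are fixed, an axial force P builds up, equal in every segment, with P · Σ Lᵢ/(AᵢEᵢ) = δ_free.
Σ Lᵢ/(AᵢEᵢ) = 180/(1125×200×10³) + 550/(2150×97×10³) = 3.437×10⁻⁶ mm/N.
Hence P = δ_free / Σ(L/AE) = 1.418/3.437×10⁻⁶ = 412.6 kN (tensile).

P ≈ 413 kN (tensile)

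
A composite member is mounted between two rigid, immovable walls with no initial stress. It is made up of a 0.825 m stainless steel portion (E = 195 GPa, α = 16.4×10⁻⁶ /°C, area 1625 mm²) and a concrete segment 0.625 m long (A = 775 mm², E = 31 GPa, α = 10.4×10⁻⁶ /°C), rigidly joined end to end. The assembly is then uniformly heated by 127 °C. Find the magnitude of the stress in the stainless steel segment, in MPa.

σ ≈ 54.7 MPa (compressive)

Free thermal expansion of the whole bar: Σ αᵢΔT Lᵢ = 16.4×10⁻⁶×127×825 + 10.4×10⁻⁶×127×625 = 2.544 mm.
Since the ends are fixed, an axial force P builds up, equal in every segment, with P · Σ Lᵢ/(AᵢEᵢ) = δ_free.
Σ Lᵢ/(AᵢEᵢ) = 825/(1625×195×10³) + 625/(775×31×10³) = 2.862×10⁻⁵ mm/N.
So P = 2.544 / 2.862×10⁻⁵ = 88.89 kN, compressive.
σ_{stainless steel} = P / A = 88890 / 1625 = 54.7 MPa.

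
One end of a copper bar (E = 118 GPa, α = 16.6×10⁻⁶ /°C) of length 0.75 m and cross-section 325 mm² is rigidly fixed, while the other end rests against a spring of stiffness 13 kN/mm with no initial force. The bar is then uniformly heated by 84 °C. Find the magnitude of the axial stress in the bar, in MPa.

σ ≈ 33.4 MPa (compressive)

The unrestrained thermal change is αΔT L = 16.6×10⁻⁶ × 84 × 750 = 1.046 mm.
Let P be the compressive force at the spring. The bar shortens elastically by PL/(AE) and the spring compresses by P/k; together these equal δ_free.
So P = δ_free / [L/(AE) + 1/k] = 1.046 / [ 750/(325×118×10³) + 1/(13×10³) ].
P = 1.046 / 9.648×10⁻⁵ = 10840 N.
σ = P/A = 10840/325 = 33.35 MPa.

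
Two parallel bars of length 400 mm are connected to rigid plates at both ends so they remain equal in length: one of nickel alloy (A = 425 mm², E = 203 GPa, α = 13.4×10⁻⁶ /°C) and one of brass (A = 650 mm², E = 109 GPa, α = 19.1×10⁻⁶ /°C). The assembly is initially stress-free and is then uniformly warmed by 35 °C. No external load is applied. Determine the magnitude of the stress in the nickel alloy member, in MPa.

σ ≈ 18.3 MPa (tensile)

The brass has the larger α, so on heating it would change length more than the nickel alloy if both were free. The rigid plates force a common final length, so the brass is put into compression and the nickel alloy into tension, with equal and opposite forces P (no external load).
Compatibility of the two members (thermal + elastic change equal): (α₁ − α₂)ΔT = P·[1/(A₁E₁) + 1/(A₂E₂)].
|α₁ − α₂|·ΔT = 5.7×10⁻⁶ × 35 = 0.0001995.
1/(A₁E₁) + 1/(A₂E₂) = 1/(425×203×10³) + 1/(650×109×10³) = 2.571×10⁻⁸ N⁻¹.
So P = 0.0001995 / 2.571×10⁻⁸ = 7.761 kN.
σ_{nickel alloy} = P/A₁ = 7761/425 = 18.26 MPa, tensile.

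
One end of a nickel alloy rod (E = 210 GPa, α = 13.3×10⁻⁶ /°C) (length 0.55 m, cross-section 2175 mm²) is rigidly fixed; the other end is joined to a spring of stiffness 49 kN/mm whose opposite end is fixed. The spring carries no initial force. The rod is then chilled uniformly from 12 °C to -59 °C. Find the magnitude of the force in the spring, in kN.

P ≈ 24 kN

The unrestrained thermal change is αΔT L = 13.3×10⁻⁶ × 71 × 550 = 0.5194 mm.
With a force P in the spring, the elastic change of the rod is PL/(AE) and that of the spring is P/k; compatibility requires their sum to equal δ_free.
So P = δ_free / [L/(AE) + 1/k] = 0.5194 / [ 550/(2175×210×10³) + 1/(49×10³) ].
P = 0.5194 / 2.161×10⁻⁵ = 24030 N.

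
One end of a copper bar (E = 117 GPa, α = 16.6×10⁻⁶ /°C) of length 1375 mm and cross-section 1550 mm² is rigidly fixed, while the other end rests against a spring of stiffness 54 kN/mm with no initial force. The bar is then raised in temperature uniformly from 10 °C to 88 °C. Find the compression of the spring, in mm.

Free thermal expansion: δ_free = αΔT L = 16.6×10⁻⁶ × 78 × 1375 = 1.78 mm.
Let P be the compressive force at the spring. The bar shortens elastically by PL/(AE) and the spring compresses by P/k; together these equal δ_free.
P [ L/(AE) + 1/k ] = δ_free → P [ 1375/(1550×117×10³) + 1/(54×10³) ] = 1.78.
P = 1.78 / 2.61×10⁻⁵ = 68210 N.
Spring compression = P/k = 68210/(54×10³) = 1.263 mm.

δ ≈ 1.26 mm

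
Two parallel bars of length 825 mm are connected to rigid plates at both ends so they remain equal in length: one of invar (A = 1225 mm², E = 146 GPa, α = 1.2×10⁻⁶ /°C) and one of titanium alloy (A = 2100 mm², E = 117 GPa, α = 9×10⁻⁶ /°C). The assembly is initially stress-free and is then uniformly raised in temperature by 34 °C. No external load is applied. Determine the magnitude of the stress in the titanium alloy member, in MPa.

The titanium alloy has the larger α, so on heating it would change length more than the invar if both were free. The rigid plates force a common final length, so the titanium alloy is put into compression and the invar into tension, with equal and opposite forces P (no external load).
Compatibility of the two members (thermal + elastic change equal): (α₁ − α₂)ΔT = P·[1/(A₁E₁) + 1/(A₂E₂)].
|α₁ − α₂|·ΔT = 7.8×10⁻⁶ × 34 = 0.0002652.
1/(A₁E₁) + 1/(A₂E₂) = 1/(1225×146×10³) + 1/(2100×117×10³) = 9.661×10⁻⁹ N⁻¹.
P = 0.0002652 / 9.661×10⁻⁹ = 27450 N = 27.45 kN.
σ_{titanium alloy} = P/A₂ = 27450/2100 = 13.07 MPa, compressive.

σ ≈ 13.1 MPa (compressive)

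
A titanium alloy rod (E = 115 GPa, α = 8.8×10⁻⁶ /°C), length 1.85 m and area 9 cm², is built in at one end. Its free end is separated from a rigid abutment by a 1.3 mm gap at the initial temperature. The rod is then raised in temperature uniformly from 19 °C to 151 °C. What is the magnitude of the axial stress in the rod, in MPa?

If the wall were absent the rod would grow by αΔT L = 8.8×10⁻⁶ × 132 × 1850 = 2.149 mm.
After closing the 1.3 mm clearance, 2.149 − 1.3 = 0.849 mm of expansion remains to be suppressed by the wall.
So σ = E(δ_free − g)/L = 115×10³ × 0.849/1850 = 52.77 MPa.

σ ≈ 52.8 MPa (compressive)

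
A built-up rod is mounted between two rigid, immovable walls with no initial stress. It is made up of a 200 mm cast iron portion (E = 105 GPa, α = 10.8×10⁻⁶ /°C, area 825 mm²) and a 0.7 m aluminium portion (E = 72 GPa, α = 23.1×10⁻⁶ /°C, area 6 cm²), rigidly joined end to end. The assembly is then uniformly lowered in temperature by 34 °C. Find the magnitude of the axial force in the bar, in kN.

P ≈ 33.7 kN (tensile)

If the supports were absent, the total length change would be Σ αᵢΔT Lᵢ = 10.8×10⁻⁶×34×200 + 23.1×10⁻⁶×34×700 = 0.6232 mm.
The rigid supports impose zero overall length change; the single axial force P common to all segments must satisfy P Σ Lᵢ/(AᵢEᵢ) = δ_free.
Σ Lᵢ/(AᵢEᵢ) = 200/(825×105×10³) + 700/(600×72×10³) = 1.851×10⁻⁵ mm/N.
So P = 0.6232 / 1.851×10⁻⁵ = 33.66 kN, tensile.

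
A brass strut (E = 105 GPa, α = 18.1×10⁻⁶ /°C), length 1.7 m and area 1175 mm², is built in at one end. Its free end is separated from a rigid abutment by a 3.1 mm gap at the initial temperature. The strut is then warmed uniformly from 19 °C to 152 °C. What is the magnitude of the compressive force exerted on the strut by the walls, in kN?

P ≈ 72 kN

Unrestrained expansion: δ_free = αΔT L = 18.1×10⁻⁶ × 133 × 1700 = 4.092 mm.
This exceeds the 3.1 mm gap, so the wall pushes back. The portion of expansion that must be recovered elastically is δ_free − gap = 4.092 − 3.1 = 0.9924 mm.
Compatibility: PL/(AE) = 0.9924 mm, so σ = P/A = E × (0.9924/1700) = 61.3 MPa.
Force on the wall = σA = 61.3 × 1175 mm² = 72.02 kN.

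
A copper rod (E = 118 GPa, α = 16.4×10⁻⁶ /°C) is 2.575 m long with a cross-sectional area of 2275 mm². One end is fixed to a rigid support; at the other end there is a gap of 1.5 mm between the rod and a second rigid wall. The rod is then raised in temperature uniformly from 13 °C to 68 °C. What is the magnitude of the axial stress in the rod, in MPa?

σ ≈ 37.7 MPa (compressive)

Free thermal elongation = αΔT L = 16.4×10⁻⁶ × 55 × 2575 = 2.323 mm.
This exceeds the 1.5 mm gap, so the wall pushes back. The portion of expansion that must be recovered elastically is δ_free − gap = 2.323 − 1.5 = 0.8226 mm.
So σ = E(δ_free − g)/L = 118×10³ × 0.8226/2575 = 37.7 MPa.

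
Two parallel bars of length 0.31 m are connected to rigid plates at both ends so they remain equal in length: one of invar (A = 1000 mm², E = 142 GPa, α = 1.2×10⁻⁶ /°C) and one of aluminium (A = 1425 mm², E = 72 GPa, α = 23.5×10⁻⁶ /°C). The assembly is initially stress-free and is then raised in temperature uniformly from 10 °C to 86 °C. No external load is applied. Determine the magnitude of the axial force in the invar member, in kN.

P ≈ 101 kN (tensile in the invar)

The aluminium has the larger α, so on heating it would change length more than the invar if both were free. The rigid plates force a common final length, so the aluminium is put into compression and the invar into tension, with equal and opposite forces P (no external load).
Equating the net (thermal + elastic) strains gives |α₁ − α₂|·ΔT = P·[1/(A₁E₁) + 1/(A₂E₂)].
|α₁ − α₂|·ΔT = 22.3×10⁻⁶ × 76 = 0.001695.
1/(A₁E₁) + 1/(A₂E₂) = 1/(1000×142×10³) + 1/(1425×72×10³) = 1.679×10⁻⁸ N⁻¹.
P = 0.001695 / 1.679×10⁻⁸ = 100900 N = 100.9 kN.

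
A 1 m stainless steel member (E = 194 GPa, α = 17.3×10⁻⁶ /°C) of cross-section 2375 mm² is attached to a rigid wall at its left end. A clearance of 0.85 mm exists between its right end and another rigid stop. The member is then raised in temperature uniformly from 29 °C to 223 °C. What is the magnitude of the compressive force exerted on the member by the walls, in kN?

If the wall were absent the member would grow by αΔT L = 17.3×10⁻⁶ × 194 × 1000 = 3.356 mm.
This exceeds the 0.85 mm gap, so the wall pushes back. The portion of expansion that must be recovered elastically is δ_free − gap = 3.356 − 0.85 = 2.506 mm.
So σ = E(δ_free − g)/L = 194×10³ × 2.506/1000 = 486.2 MPa.
Force on the wall = σA = 486.2 × 2375 mm² = 1155 kN.

P ≈ 1150 kN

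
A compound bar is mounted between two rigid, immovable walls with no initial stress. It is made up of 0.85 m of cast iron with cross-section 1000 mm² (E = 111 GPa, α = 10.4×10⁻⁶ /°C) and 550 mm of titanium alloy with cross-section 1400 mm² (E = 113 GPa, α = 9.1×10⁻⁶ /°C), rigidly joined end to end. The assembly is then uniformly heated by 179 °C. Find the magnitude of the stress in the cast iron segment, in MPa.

σ ≈ 223 MPa (compressive)

Free thermal expansion of the whole bar: Σ αᵢΔT Lᵢ = 10.4×10⁻⁶×179×850 + 9.1×10⁻⁶×179×550 = 2.478 mm.
The walls prevent any net length change, so an axial force P (same in every segment) develops. Compatibility: P · Σ Lᵢ/(AᵢEᵢ) = δ_free.
The series flexibility is Σ Lᵢ/(AᵢEᵢ) = 850/(1000×111×10³) + 550/(1400×113×10³) = 1.113×10⁻⁵ mm/N.
So P = 2.478 / 1.113×10⁻⁵ = 222.6 kN, compressive.
σ_{cast iron} = P / A = 222600 / 1000 = 222.6 MPa.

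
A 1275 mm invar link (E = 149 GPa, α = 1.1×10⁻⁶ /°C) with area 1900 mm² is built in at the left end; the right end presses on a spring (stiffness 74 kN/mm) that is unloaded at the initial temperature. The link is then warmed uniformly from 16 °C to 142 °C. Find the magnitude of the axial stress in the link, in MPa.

If the spring were absent the link would lengthen by αΔT L = 1.1×10⁻⁶ × 126 × 1275 = 0.1767 mm.
With a force P in the spring, the elastic change of the link is PL/(AE) and that of the spring is P/k; compatibility requires their sum to equal δ_free.
P [ L/(AE) + 1/k ] = δ_free → P [ 1275/(1900×149×10³) + 1/(74×10³) ] = 0.1767.
P = 0.1767 / 1.802×10⁻⁵ = 9808 N.
σ = P/A = 9808/1900 = 5.162 MPa.

σ ≈ 5.16 MPa (compressive)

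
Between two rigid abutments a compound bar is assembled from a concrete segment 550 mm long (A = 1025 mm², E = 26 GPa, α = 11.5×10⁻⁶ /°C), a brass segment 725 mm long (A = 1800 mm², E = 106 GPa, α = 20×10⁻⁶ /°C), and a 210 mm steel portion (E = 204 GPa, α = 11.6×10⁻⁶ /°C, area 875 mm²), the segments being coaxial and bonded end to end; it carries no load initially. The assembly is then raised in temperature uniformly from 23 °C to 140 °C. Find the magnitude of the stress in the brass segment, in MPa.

σ ≈ 59 MPa (compressive)

With the walls removed the bar would change length by δ_free = Σ αᵢΔT Lᵢ = 11.5×10⁻⁶×117×550 + 20×10⁻⁶×117×725 + 11.6×10⁻⁶×117×210 = 2.722 mm.
The rigid supports impose zero overall length change; the single axial force P common to all segments must satisfy P Σ Lᵢ/(AᵢEᵢ) = δ_free.
The series flexibility is Σ Lᵢ/(AᵢEᵢ) = 550/(1025×26×10³) + 725/(1800×106×10³) + 210/(875×204×10³) = 2.561×10⁻⁵ mm/N.
P = 2.722 / 2.561×10⁻⁵ = 106300 N = 106.3 kN, compressive.
σ_{brass} = P / A = 106300 / 1800 = 59.03 MPa.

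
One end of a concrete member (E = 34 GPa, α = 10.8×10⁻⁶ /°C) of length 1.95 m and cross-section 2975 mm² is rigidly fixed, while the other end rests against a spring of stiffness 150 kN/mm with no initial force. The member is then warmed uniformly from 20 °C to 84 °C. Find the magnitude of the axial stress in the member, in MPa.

Free thermal expansion: δ_free = αΔT L = 10.8×10⁻⁶ × 64 × 1950 = 1.348 mm.
With a force P in the spring, the elastic change of the member is PL/(AE) and that of the spring is P/k; compatibility requires their sum to equal δ_free.
P [ L/(AE) + 1/k ] = δ_free → P [ 1950/(2975×34×10³) + 1/(150×10³) ] = 1.348.
P = 1.348 / 2.594×10⁻⁵ = 51950 N.
σ = P/A = 51950/2975 = 17.46 MPa.

σ ≈ 17.5 MPa (compressive)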